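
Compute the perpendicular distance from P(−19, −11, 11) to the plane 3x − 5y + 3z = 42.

n = (3, −5, 3); n·P − 42 = -11; |n| = √43; distance = 11/√43.

11/√43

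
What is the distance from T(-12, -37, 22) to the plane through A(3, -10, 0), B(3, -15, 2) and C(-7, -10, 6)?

AB = (0, -5, 2) and AC = (-10, 0, 6), so a normal is n = AB × AC = (-30, -20, -50).
n = (-30, -20, -50); n·P − 110 = -110; |n| = 10√38; distance = 110/(10√38) = 11√38/38.

11√38/38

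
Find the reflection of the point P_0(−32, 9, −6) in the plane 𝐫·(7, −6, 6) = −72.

n = (7, −6, 6), |n|² = 121, n·P_0 − (-72) = -242, so t = -242/121 = -2.
Foot F = P_0 − (-2)·n = (−18, −3, 6); the reflection is 2F − P_0 = (−4, −15, 18).

(-4, -15, 18)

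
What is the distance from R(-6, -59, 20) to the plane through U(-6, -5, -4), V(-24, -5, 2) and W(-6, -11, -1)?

18/7

UV = (-18, 0, 6) and UW = (0, -6, 3), so a normal is n = UV × UW = (36, 54, 108).
Then n·(-6, -59, 20) - (-918) = -324.
|n| = √(1296 + 2916 + 11664) = 126, so the distance is |-324|/126 = 18/7.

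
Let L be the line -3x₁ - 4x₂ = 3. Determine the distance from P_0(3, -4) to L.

d = |(-3)·3 + (-4)·(-4) − 3| / √(9 + 16) = |4|/5 = 4/5.

4/5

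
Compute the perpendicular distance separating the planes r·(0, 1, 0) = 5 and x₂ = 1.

Both planes have normal n = (0, 1, 0), |n| = 1. Any point on the first plane is at distance |1 − 5|/|n| = 4/1 = 4 from the second.

4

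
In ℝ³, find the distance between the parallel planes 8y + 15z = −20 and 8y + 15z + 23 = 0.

With common normal n = (0, 8, 15) (|n| = 17), the distance is |(-20) − (-23)|/|n| = 3/17.

3/17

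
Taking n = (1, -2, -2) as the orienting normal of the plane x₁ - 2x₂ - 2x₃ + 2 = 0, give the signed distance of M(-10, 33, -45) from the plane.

n·M − (-2) = 16.
|n| = 3, so the signed distance is 16/3.

16/3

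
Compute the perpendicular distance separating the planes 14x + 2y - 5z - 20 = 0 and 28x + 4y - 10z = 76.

6/5

Divide the second equation by 2 to match normals: 14x + 2y - 5z = 38.
With common normal n = (14, 2, -5) (|n| = 15), the distance is |20 − 38|/|n| = 18/15 = 6/5.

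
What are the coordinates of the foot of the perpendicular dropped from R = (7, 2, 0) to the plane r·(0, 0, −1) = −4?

n = (0, 0, −1), |n|² = 1, and n·R − (-4) = 4.
t = 4/1 = 4, so the foot is R − t·n = (7, 2, 0) − 4·(0, 0, −1) = (7, 2, 4).

(7, 2, 4)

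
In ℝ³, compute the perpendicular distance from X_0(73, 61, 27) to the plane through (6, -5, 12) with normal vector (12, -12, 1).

27/17

The plane has equation n·(r − (6, -5, 12)) = 0, i.e. n·r = 144.
Then n·(73, 61, 27) - 144 = 27.
|n| = √(144 + 144 + 1) = 17, so the distance is |27|/17 = 27/17.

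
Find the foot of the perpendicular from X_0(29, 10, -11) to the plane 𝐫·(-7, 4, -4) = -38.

(22, 14, -15)

n = (-7, 4, -4), |n|² = 81, and n·X_0 − (-38) = -81.
t = -81/81 = -1, so the foot is X_0 − t·n = (29, 10, -11) − (-1)·(-7, 4, -4) = (22, 14, -15).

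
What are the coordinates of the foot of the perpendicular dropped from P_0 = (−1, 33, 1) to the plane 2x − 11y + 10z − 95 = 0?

(3, 11, 21)

n = (2, −11, 10), |n|² = 225, and n·P_0 − 95 = -450.
t = -450/225 = -2, so the foot is P_0 − t·n = (−1, 33, 1) − (-2)·(2, −11, 10) = (3, 11, 21).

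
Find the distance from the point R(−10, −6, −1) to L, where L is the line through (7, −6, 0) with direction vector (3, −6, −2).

√241

Direction vector d = (3, −6, −2).
AP = (−17, 0, −1); AP·d = -49, |AP|² = 290, |d|² = 49.
distance² = |AP|² − (AP·d)²/|d|² = 290 − 2401/49 = 241, so the distance is √241.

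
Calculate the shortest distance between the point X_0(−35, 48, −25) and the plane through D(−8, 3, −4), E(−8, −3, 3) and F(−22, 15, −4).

27/11

DE = (0, −6, 7) and DF = (−14, 12, 0), so a normal is n = DE × DF = (−84, −98, −84).
d = |(-84)·(-35) + (-98)·48 + (-84)·(-25) − 714| / √(7056 + 9604 + 7056) = |-378| / 154 = 27/11.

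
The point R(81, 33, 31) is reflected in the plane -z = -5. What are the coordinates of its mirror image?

n = (0, 0, -1), |n|² = 1, n·R − (-5) = -26, so t = -26/1 = -26.
Foot F = R − (-26)·n = (81, 33, 5); the reflection is 2F − R = (81, 33, -21).

(81, 33, -21)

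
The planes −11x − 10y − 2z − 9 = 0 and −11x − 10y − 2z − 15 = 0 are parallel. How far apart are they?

With common normal n = (−11, −10, −2) (|n| = 15), the distance is |9 − 15|/|n| = 6/15 = 2/5.

2/5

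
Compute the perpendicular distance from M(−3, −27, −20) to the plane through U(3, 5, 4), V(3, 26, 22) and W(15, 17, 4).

UV = (0, 21, 18) and UW = (12, 12, 0), so a normal is n = UV × UW = (−216, 216, −252).
Then n·(−3, −27, −20) − (−576) = 432.
|n| = √(46656 + 46656 + 63504) = 396, so the distance is |432|/396 = 12/11.

12/11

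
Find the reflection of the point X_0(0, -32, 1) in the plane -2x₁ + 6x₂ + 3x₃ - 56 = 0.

(-20, 28, 31)

With n = (-2, 6, 3), the signed offset is (n·X_0 − 56)/|n|² = -245/49 = -5.
X_0' = X_0 − 2t·n = (0, -32, 1) − (-10)·(-2, 6, 3) = (-20, 28, 31).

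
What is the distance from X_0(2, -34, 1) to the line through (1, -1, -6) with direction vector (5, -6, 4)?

Direction vector d = (5, -6, 4).
AP = (1, -33, 7); AP·d = 231, |AP|² = 1139, |d|² = 77.
distance² = |AP|² − (AP·d)²/|d|² = 1139 − 53361/77 = 446, so the distance is √446.

√446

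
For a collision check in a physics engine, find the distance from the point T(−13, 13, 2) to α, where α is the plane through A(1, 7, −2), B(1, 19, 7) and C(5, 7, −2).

AB = (0, 12, 9) and AC = (4, 0, 0), so a normal is n = AB × AC = (0, 36, −48).
Then n·(−13, 13, 2) − 348 = 24.
|n| = √(0 + 1296 + 2304) = 60, so the distance is |24|/60 = 2/5.

2/5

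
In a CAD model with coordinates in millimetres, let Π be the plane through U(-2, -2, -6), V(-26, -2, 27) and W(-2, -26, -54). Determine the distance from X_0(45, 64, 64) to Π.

1

UV = (-24, 0, 33) and UW = (0, -24, -48), so a normal is n = UV × UW = (792, -1152, 576).
Then n·(45, 64, 64) - (-2736) = 1512.
|n| = √(627264 + 1327104 + 331776) = 1512, so the distance is |1512|/1512 = 1.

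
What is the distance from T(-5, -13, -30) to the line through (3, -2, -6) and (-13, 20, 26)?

A direction vector is d = (-16, 22, 32).
AP = (-8, -11, -24); AP·d = -882, |AP|² = 761, |d|² = 1764.
distance² = |AP|² − (AP·d)²/|d|² = 761 − 777924/1764 = 320, so the distance is 8√5.

8√5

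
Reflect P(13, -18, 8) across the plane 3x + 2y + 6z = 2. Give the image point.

n = (3, 2, 6), |n|² = 49, n·P − 2 = 49, so t = 49/49 = 1.
Foot F = P − 1·n = (10, -20, 2); the reflection is 2F − P = (7, -22, -4).

(7, -22, -4)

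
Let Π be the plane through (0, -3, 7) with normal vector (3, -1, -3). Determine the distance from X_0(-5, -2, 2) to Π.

The plane has equation n·(r − (0, -3, 7)) = 0, i.e. n·r = -18.
d = |3·(-5) + (-1)·(-2) + (-3)·2 − (-18)| / √(9 + 1 + 9) = |-1| / √19 = 1/√19.

1/√19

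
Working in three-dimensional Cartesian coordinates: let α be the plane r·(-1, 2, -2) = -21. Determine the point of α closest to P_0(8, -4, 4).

(23/3, -10/3, 10/3)

The perpendicular from P_0 has direction n = (-1, 2, -2): r = (8, -4, 4) + μ(-1, 2, -2).
Substitute into the plane: n·(P_0 + μn) = -21 gives -24 + 9μ = -21, so μ = 1/3.
Foot = (8, -4, 4) + (1/3)·(-1, 2, -2) = (23/3, -10/3, 10/3).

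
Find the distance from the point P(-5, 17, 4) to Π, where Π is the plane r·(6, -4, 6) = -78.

n = (6, -4, 6); n·P − (-78) = 4; |n| = 2√22; distance = 4/(2√22) = 2/√22.

2/√22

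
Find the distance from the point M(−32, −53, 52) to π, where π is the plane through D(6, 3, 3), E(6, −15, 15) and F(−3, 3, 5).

DE = (0, −18, 12) and DF = (−9, 0, 2), so a normal is n = DE × DF = (−36, −108, −162).
Then n·(−32, −53, 52) − (−1026) = −522.
|n| = √(1296 + 11664 + 26244) = 198, so the distance is |-522|/198 = 29/11.

29/11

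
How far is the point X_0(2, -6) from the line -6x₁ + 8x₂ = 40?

10

d = |(-6)·2 + 8·(-6) − 40| / √(36 + 64) = |-100|/10 = 10.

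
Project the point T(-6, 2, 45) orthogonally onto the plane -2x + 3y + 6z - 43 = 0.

(4, -13, 15)

n = (-2, 3, 6), |n|² = 49, and n·T − 43 = 245.
t = 245/49 = 5, so the foot is T − t·n = (-6, 2, 45) − 5·(-2, 3, 6) = (4, -13, 15).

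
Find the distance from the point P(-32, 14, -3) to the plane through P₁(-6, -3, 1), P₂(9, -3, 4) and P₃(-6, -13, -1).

P₁P₂ = (15, 0, 3) and P₁P₃ = (0, -10, -2), so a normal is n = P₁P₂ × P₁P₃ = (30, 30, -150).
Then n·(-32, 14, -3) - (-420) = 330.
|n| = √(900 + 900 + 22500) = 90√3, so the distance is |330|/(90√3) = 11√3/9.

11√3/9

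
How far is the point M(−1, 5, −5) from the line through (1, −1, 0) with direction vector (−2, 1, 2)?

√65

Direction vector d = (−2, 1, 2).
AP = (−2, 6, −5), and AP × d = (17, 14, 10).
|AP × d|² = 585 and |d|² = 9, so the distance is √(585/9) = √65.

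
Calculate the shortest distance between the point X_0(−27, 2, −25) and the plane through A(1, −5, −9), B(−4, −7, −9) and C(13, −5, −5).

AB = (−5, −2, 0) and AC = (12, 0, 4), so a normal is n = AB × AC = (−8, 20, 24).
Then n·(−27, 2, −25) − (−324) = −20.
|n| = √(64 + 400 + 576) = 4√65, so the distance is |-20|/(4√65) = 5/√65.

√65/13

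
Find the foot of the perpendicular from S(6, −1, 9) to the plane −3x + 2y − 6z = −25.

(3, 1, 3)

n = (−3, 2, −6), |n|² = 49, and n·S − (-25) = -49.
t = -49/49 = -1, so the foot is S − t·n = (6, −1, 9) − (-1)·(−3, 2, −6) = (3, 1, 3).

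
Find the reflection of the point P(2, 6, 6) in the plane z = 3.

(2, 6, 0)

n = (0, 0, 1), |n|² = 1, n·P − 3 = 3, so t = 3/1 = 3.
Foot F = P − 3·n = (2, 6, 3); the reflection is 2F − P = (2, 6, 0).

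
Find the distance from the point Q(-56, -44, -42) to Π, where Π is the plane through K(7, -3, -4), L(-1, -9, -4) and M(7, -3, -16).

KL = (-8, -6, 0) and KM = (0, 0, -12), so a normal is n = KL × KM = (72, -96, 0).
Then n·(-56, -44, -42) - 792 = -600.
|n| = √(5184 + 9216 + 0) = 120, so the distance is |-600|/120 = 5.

5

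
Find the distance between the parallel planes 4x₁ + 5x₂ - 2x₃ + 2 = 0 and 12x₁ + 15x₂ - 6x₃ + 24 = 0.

2/√5

Divide the second equation by 3 to match normals: 4x₁ + 5x₂ - 2x₃ = -8.
Both planes have normal n = (4, 5, -2), |n| = 3√5. Any point on the first plane is at distance |(-8) − (-2)|/|n| = 6/(3√5) = 2√5/5 from the second.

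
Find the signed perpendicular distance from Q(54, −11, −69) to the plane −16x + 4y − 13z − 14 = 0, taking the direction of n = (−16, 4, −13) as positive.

n·Q − 14 = -25.
|n| = 21, so the signed distance is -25/21.

-25/21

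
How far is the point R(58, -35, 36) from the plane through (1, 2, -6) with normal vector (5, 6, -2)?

21√65/65

The plane has equation n·(r − (1, 2, -6)) = 0, i.e. n·r = 29.
Then n·(58, -35, 36) - 29 = -21.
|n| = √(25 + 36 + 4) = √65, so the distance is |-21|/√65 = 21√65/65.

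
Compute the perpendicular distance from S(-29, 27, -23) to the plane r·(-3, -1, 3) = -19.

10/√19

Normal vector n = (-3, -1, 3), and n·(-29, 27, -23) - (-19) = 10.
|n| = √(9 + 1 + 9) = √19, so the distance is |10|/√19 = 10/√19.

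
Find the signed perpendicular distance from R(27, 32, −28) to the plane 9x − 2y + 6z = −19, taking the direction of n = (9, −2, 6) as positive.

30/11

n·R − (-19) = 30.
|n| = 11, so the signed distance is 30/11.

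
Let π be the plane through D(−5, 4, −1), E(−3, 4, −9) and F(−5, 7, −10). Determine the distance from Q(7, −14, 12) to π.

DE = (2, 0, −8) and DF = (0, 3, −9), so a normal is n = DE × DF = (24, 18, 6).
Then n·(7, −14, 12) − (−54) = 42.
|n| = √(576 + 324 + 36) = 6√26, so the distance is |42|/(6√26) = 7√26/26.

7/√26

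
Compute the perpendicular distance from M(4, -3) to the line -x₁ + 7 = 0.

The normal to the line is n = (-1, 0) with |n| = 1.
|n·M − (-7)| = |-4 − (-7)| = 3, so the distance is 3/1 = 3.

3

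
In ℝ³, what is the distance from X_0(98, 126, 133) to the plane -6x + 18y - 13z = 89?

Normal vector n = (-6, 18, -13), and n·(98, 126, 133) - 89 = -138.
|n| = √(36 + 324 + 169) = 23, so the distance is |-138|/23 = 6.

6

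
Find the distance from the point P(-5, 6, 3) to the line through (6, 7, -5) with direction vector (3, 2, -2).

√33

Direction vector d = (3, 2, -2).
AP = (-11, -1, 8); AP·d = -51, |AP|² = 186, |d|² = 17.
distance² = |AP|² − (AP·d)²/|d|² = 186 − 2601/17 = 33, so the distance is √33.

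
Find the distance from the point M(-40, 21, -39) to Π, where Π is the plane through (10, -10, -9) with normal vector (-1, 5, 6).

25/√62

The plane has equation n·(r − (10, -10, -9)) = 0, i.e. n·r = -114.
Then n·(-40, 21, -39) - (-114) = 25.
|n| = √(1 + 25 + 36) = √62, so the distance is |25|/√62 = 25√62/62.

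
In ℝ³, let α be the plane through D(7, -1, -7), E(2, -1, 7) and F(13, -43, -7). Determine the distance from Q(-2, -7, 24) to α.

17/15

DE = (-5, 0, 14) and DF = (6, -42, 0), so a normal is n = DE × DF = (588, 84, 210).
d = |588·(-2) + 84·(-7) + 210·24 − 2562| / √(345744 + 7056 + 44100) = |714| / 630 = 17/15.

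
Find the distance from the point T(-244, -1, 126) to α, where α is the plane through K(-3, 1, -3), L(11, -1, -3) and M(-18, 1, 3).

9

KL = (14, -2, 0) and KM = (-15, 0, 6), so a normal is n = KL × KM = (-12, -84, -30).
Then n·(-244, -1, 126) - 42 = -810.
|n| = √(144 + 7056 + 900) = 90, so the distance is |-810|/90 = 9.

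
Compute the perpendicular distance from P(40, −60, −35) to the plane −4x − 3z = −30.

5

Normal vector n = (−4, 0, −3), and n·(40, −60, −35) − (−30) = −25.
|n| = √(16 + 0 + 9) = 5, so the distance is |-25|/5 = 5.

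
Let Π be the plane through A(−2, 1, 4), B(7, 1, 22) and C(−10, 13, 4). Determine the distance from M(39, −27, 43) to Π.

17√61/61

AB = (9, 0, 18) and AC = (−8, 12, 0), so a normal is n = AB × AC = (−216, −144, 108).
d = |(-216)·39 + (-144)·(-27) + 108·43 − 720| / √(46656 + 20736 + 11664) = |-612| / (36√61) = 17√61/61.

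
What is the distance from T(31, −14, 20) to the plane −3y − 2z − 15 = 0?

√13

Normal vector n = (0, −3, −2), and n·(31, −14, 20) − 15 = −13.
|n| = √(0 + 9 + 4) = √13, so the distance is |-13|/√13 = √13.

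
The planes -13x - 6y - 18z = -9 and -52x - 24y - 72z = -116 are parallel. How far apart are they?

20/23

Divide the second equation by 4 to match normals: -13x - 6y - 18z = -29.
With common normal n = (-13, -6, -18) (|n| = 23), the distance is |(-9) − (-29)|/|n| = 20/23.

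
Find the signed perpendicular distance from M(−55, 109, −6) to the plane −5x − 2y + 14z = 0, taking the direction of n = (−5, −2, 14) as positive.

-9/5

n·M − 0 = -27.
|n| = 15, so the signed distance is -27/15 = -9/5.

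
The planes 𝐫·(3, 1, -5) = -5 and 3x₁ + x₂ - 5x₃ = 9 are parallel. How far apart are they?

14/√35

Both planes have normal n = (3, 1, -5), |n| = √35. Any point on the first plane is at distance |9 − (-5)|/|n| = 14/√35 = 2√35/5 from the second.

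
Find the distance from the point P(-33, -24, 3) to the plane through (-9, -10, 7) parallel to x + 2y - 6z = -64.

Parallel planes share the normal n = (1, 2, -6); since (-9, -10, 7) lies on the plane, its equation is x + 2y - 6z = -71.
n = (1, 2, -6); n·P − (-71) = -28; |n| = √41; distance = 28/√41.

28/√41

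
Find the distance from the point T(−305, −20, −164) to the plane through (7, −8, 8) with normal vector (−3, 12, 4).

8

The plane has equation n·(r − (7, −8, 8)) = 0, i.e. n·r = -85.
Then n·(−305, −20, −164) − (−85) = 104.
|n| = √(9 + 144 + 16) = 13, so the distance is |104|/13 = 8.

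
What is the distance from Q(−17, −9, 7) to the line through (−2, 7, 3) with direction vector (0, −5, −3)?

19

Direction vector d = (0, −5, −3).
AP = (−15, −16, 4); AP·d = 68, |AP|² = 497, |d|² = 34.
distance² = |AP|² − (AP·d)²/|d|² = 497 − 4624/34 = 361, so the distance is 19.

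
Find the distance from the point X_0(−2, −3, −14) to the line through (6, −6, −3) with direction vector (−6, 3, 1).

Direction vector d = (−6, 3, 1).
AP = (−8, 3, −11); AP·d = 46, |AP|² = 194, |d|² = 46.
distance² = |AP|² − (AP·d)²/|d|² = 194 − 2116/46 = 148, so the distance is 2√37.

2√37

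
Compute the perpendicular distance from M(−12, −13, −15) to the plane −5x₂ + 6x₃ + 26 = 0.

1/√61

Normal vector n = (0, −5, 6), and n·(−12, −13, −15) − (−26) = 1.
|n| = √(0 + 25 + 36) = √61, so the distance is |1|/√61 = 1/√61.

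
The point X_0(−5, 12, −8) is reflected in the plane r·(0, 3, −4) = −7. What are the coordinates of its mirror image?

(-5, -6, 16)

With n = (0, 3, −4), the signed offset is (n·X_0 − (-7))/|n|² = 75/25 = 3.
X_0' = X_0 − 2t·n = (−5, 12, −8) − 6·(0, 3, −4) = (−5, −6, 16).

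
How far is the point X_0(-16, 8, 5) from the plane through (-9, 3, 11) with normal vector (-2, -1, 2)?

1

The plane has equation n·(r − (-9, 3, 11)) = 0, i.e. n·r = 37.
n = (-2, -1, 2); n·P − 37 = -3; |n| = 3; distance = 3/3 = 1.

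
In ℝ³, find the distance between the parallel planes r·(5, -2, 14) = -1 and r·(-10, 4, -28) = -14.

8/15

Divide the second equation by -2 to match normals: 5x - 2y + 14z = 7.
With common normal n = (5, -2, 14) (|n| = 15), the distance is |(-1) − 7|/|n| = 8/15.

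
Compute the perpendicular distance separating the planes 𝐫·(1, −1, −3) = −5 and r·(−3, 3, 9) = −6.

Divide the second equation by -3 to match normals: x − y − 3z = 2.
Both planes have normal n = (1, −1, −3), |n| = √11. Any point on the first plane is at distance |2 − (-5)|/|n| = 7/√11 = 7√11/11 from the second.

7/√11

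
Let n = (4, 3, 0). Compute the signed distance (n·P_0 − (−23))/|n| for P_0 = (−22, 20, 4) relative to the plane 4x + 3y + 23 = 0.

n·P_0 − (-23) = -5.
|n| = 5, so the signed distance is -5/5 = -1.

-1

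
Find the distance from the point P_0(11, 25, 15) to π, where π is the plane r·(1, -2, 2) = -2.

Normal vector n = (1, -2, 2), and n·(11, 25, 15) - (-2) = -7.
|n| = √(1 + 4 + 4) = 3, so the distance is |-7|/3 = 7/3.

7/3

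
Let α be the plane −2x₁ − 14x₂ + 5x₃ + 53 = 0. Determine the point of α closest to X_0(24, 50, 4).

(18, 8, 19)

n = (−2, −14, 5), |n|² = 225, and n·X_0 − (-53) = -675.
t = -675/225 = -3, so the foot is X_0 − t·n = (24, 50, 4) − (-3)·(−2, −14, 5) = (18, 8, 19).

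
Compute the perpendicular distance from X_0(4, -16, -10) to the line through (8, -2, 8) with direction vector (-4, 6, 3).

2√73

Direction vector d = (-4, 6, 3).
AP = (-4, -14, -18); AP·d = -122, |AP|² = 536, |d|² = 61.
distance² = |AP|² − (AP·d)²/|d|² = 536 − 14884/61 = 292, so the distance is 2√73.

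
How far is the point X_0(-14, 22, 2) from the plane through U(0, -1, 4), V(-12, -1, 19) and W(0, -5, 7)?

UV = (-12, 0, 15) and UW = (0, -4, 3), so a normal is n = UV × UW = (60, 36, 48).
Then n·(-14, 22, 2) - 156 = -108.
|n| = √(3600 + 1296 + 2304) = 60√2, so the distance is |-108|/(60√2) = 9/(5√2).

9/(5√2)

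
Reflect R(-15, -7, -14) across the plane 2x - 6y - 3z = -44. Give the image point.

(-23, 17, -2)

n = (2, -6, -3), |n|² = 49, n·R − (-44) = 98, so t = 98/49 = 2.
Foot F = R − 2·n = (-19, 5, -8); the reflection is 2F − R = (-23, 17, -2).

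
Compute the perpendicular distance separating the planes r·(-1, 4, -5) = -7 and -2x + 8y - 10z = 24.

Divide the second equation by 2 to match normals: -x + 4y - 5z = 12.
With common normal n = (-1, 4, -5) (|n| = √42), the distance is |(-7) − 12|/|n| = 19/√42 = 19√42/42.

19√42/42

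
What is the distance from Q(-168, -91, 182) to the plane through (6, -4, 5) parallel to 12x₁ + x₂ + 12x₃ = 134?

3

Parallel planes share the normal n = (12, 1, 12); since (6, -4, 5) lies on the plane, its equation is 12x₁ + x₂ + 12x₃ = 128.
Then n·(-168, -91, 182) - 128 = -51.
|n| = √(144 + 1 + 144) = 17, so the distance is |-51|/17 = 3.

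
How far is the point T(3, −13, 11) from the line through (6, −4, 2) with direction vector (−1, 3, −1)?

Direction vector d = (−1, 3, −1).
AP = (−3, −9, 9), and AP × d = (−18, −12, −18).
|AP × d|² = 792 and |d|² = 11, so the distance is √(792/11) = √72 = 6√2.

6√2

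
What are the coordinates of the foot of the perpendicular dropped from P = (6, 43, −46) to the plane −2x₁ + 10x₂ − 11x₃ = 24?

n = (−2, 10, −11), |n|² = 225, and n·P − 24 = 900.
t = 900/225 = 4, so the foot is P − t·n = (6, 43, −46) − 4·(−2, 10, −11) = (14, 3, −2).

(14, 3, -2)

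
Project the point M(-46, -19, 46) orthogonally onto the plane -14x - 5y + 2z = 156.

The perpendicular from M has direction n = (-14, -5, 2): r = (-46, -19, 46) + μ(-14, -5, 2).
Substitute into the plane: n·(M + μn) = 156 gives 831 + 225μ = 156, so μ = -3.
Foot = (-46, -19, 46) + (-3)·(-14, -5, 2) = (-4, -4, 40).

(-4, -4, 40)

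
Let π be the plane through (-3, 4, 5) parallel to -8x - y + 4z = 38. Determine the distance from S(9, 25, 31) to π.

Parallel planes share the normal n = (-8, -1, 4); since (-3, 4, 5) lies on the plane, its equation is -8x - y + 4z = 40.
d = |(-8)·9 + (-1)·25 + 4·31 − 40| / √(64 + 1 + 16) = |-13| / 9 = 13/9.

13/9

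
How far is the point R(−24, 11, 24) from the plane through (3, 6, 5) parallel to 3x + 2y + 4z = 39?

Parallel planes share the normal n = (3, 2, 4); since (3, 6, 5) lies on the plane, its equation is 3x + 2y + 4z = 41.
Then n·(−24, 11, 24) − 41 = 5.
|n| = √(9 + 4 + 16) = √29, so the distance is |5|/√29 = 5√29/29.

5√29/29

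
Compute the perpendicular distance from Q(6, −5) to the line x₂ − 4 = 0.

The normal to the line is n = (0, 1) with |n| = 1.
|n·Q − 4| = |-5 − 4| = 9, so the distance is 9/1 = 9.

9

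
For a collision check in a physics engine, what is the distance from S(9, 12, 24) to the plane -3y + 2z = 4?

8/√13

Normal vector n = (0, -3, 2), and n·(9, 12, 24) - 4 = 8.
|n| = √(0 + 9 + 4) = √13, so the distance is |8|/√13 = 8√13/13.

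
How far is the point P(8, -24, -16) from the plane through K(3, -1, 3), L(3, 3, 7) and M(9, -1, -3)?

KL = (0, 4, 4) and KM = (6, 0, -6), so a normal is n = KL × KM = (-24, 24, -24).
d = |(-24)·8 + 24·(-24) + (-24)·(-16) − (-168)| / √(576 + 576 + 576) = |-216| / (24√3) = 3√3.

3√3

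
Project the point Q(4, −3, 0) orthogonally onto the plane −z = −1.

(4, -3, 1)

n = (0, 0, −1), |n|² = 1, and n·Q − (-1) = 1.
t = 1/1 = 1, so the foot is Q − t·n = (4, −3, 0) − 1·(0, 0, −1) = (4, −3, 1).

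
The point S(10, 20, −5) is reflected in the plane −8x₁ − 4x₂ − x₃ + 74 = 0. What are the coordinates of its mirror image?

(-6, 12, -7)

With n = (−8, −4, −1), the signed offset is (n·S − (-74))/|n|² = -81/81 = -1.
S' = S − 2t·n = (10, 20, −5) − (-2)·(−8, −4, −1) = (−6, 12, −7).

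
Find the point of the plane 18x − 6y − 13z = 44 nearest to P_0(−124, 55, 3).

n = (18, −6, −13), |n|² = 529, and n·P_0 − 44 = -2645.
t = -2645/529 = -5, so the foot is P_0 − t·n = (−124, 55, 3) − (-5)·(18, −6, −13) = (−34, 25, −62).

(-34, 25, -62)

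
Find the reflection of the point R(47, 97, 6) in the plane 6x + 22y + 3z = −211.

With n = (6, 22, 3), the signed offset is (n·R − (-211))/|n|² = 2645/529 = 5.
R' = R − 2t·n = (47, 97, 6) − 10·(6, 22, 3) = (−13, −123, −24).

(-13, -123, -24)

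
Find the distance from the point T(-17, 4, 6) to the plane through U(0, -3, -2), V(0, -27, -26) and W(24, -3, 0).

29/17

UV = (0, -24, -24) and UW = (24, 0, 2), so a normal is n = UV × UW = (-48, -576, 576).
Then n·(-17, 4, 6) - 576 = 1392.
|n| = √(2304 + 331776 + 331776) = 816, so the distance is |1392|/816 = 29/17.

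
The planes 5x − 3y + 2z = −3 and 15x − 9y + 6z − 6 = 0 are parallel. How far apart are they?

5/√38

Divide the second equation by 3 to match normals: 5x − 3y + 2z = 2.
Both planes have normal n = (5, −3, 2), |n| = √38. Any point on the first plane is at distance |2 − (-3)|/|n| = 5/√38 = 5√38/38 from the second.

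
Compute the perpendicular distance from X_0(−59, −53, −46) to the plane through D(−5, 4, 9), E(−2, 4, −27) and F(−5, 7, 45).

19/17

DE = (3, 0, −36) and DF = (0, 3, 36), so a normal is n = DE × DF = (108, −108, 9).
Then n·(−59, −53, −46) − (−891) = −171.
|n| = √(11664 + 11664 + 81) = 153, so the distance is |-171|/153 = 19/17.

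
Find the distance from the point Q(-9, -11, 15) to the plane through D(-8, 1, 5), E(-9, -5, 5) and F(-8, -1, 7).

4/√38

DE = (-1, -6, 0) and DF = (0, -2, 2), so a normal is n = DE × DF = (-12, 2, 2).
Then n·(-9, -11, 15) - 108 = 8.
|n| = √(144 + 4 + 4) = 2√38, so the distance is |8|/(2√38) = 2√38/19.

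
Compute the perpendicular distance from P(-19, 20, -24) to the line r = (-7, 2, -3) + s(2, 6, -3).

Direction vector d = (2, 6, -3).
AP = (-12, 18, -21), and AP × d = (72, -78, -108).
|AP × d|² = 22932 and |d|² = 49, so the distance is √(22932/49) = √468 = 6√13.

6√13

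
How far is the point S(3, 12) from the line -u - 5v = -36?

27/√26

The normal to the line is n = (-1, -5) with |n| = √26.
|n·S − (-36)| = |-63 − (-36)| = 27, so the distance is 27/√26.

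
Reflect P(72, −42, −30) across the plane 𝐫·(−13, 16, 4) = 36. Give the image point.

n = (−13, 16, 4), |n|² = 441, n·P − 36 = -1764, so t = -1764/441 = -4.
Foot F = P − (-4)·n = (20, 22, −14); the reflection is 2F − P = (−32, 86, 2).

(-32, 86, 2)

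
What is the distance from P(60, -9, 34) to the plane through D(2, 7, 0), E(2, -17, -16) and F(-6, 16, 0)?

DE = (0, -24, -16) and DF = (-8, 9, 0), so a normal is n = DE × DF = (144, 128, -192).
Then n·(60, -9, 34) - 1184 = -224.
|n| = √(20736 + 16384 + 36864) = 272, so the distance is |-224|/272 = 14/17.

14/17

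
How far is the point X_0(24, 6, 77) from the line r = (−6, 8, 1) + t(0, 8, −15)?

Direction vector d = (0, 8, −15).
AP = (30, −2, 76); AP·d = -1156, |AP|² = 6680, |d|² = 289.
distance² = |AP|² − (AP·d)²/|d|² = 6680 − 1336336/289 = 2056, so the distance is 2√514.

2√514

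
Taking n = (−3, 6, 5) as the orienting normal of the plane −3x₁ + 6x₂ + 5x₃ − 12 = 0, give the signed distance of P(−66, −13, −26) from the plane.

n·P − 12 = -22.
|n| = √70, so the signed distance is -22/√70.

-22/√70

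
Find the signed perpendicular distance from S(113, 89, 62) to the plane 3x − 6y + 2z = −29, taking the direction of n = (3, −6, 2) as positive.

-6

n·S − (-29) = -42.
|n| = 7, so the signed distance is -42/7 = -6.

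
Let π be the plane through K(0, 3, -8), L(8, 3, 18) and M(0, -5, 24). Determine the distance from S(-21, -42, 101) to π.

11/21

KL = (8, 0, 26) and KM = (0, -8, 32), so a normal is n = KL × KM = (208, -256, -64).
n = (208, -256, -64); n·P − (-256) = 176; |n| = 336; distance = 176/336 = 11/21.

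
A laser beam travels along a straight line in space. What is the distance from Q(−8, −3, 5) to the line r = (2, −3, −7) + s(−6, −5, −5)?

Direction vector d = (−6, −5, −5).
AP = (−10, 0, 12), and AP × d = (60, −122, 50).
|AP × d|² = 20984 and |d|² = 86, so the distance is √(20984/86) = √244 = 2√61.

2√61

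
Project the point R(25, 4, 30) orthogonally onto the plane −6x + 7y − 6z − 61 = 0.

The perpendicular from R has direction n = (−6, 7, −6): r = (25, 4, 30) + t(−6, 7, −6).
Substitute into the plane: n·(R + tn) = 61 gives -302 + 121t = 61, so t = 3.
Foot = (25, 4, 30) + 3·(−6, 7, −6) = (7, 25, 12).

(7, 25, 12)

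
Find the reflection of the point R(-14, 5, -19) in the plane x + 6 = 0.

With n = (1, 0, 0), the signed offset is (n·R − (-6))/|n|² = -8/1 = -8.
R' = R − 2t·n = (-14, 5, -19) − (-16)·(1, 0, 0) = (2, 5, -19).

(2, 5, -19)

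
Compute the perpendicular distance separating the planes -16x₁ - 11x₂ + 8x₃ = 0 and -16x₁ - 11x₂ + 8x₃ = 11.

11/21

With common normal n = (-16, -11, 8) (|n| = 21), the distance is |0 − 11|/|n| = 11/21.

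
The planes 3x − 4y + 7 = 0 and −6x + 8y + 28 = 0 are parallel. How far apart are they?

Divide the second equation by -2 to match normals: 3x − 4y = 14.
With common normal n = (3, −4, 0) (|n| = 5), the distance is |(-7) − 14|/|n| = 21/5.

21/5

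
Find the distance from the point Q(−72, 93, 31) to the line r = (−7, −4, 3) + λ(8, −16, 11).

3√818

Direction vector d = (8, −16, 11).
AP = (−65, 97, 28), and AP × d = (1515, 939, 264).
|AP × d|² = 3246642 and |d|² = 441, so the distance is √(3246642/441) = √7362 = 3√818.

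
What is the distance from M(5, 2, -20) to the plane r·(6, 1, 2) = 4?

d = |6·5 + 1·2 + 2·(-20) − 4| / √(36 + 1 + 4) = |-12| / √41 = 12√41/41.

12/√41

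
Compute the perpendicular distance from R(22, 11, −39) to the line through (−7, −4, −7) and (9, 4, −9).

A direction vector is d = (16, 8, −2).
AP = (29, 15, −32); AP·d = 648, |AP|² = 2090, |d|² = 324.
distance² = |AP|² − (AP·d)²/|d|² = 2090 − 419904/324 = 794, so the distance is √794.

√794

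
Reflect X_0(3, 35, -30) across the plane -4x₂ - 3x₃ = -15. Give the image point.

n = (0, -4, -3), |n|² = 25, n·X_0 − (-15) = -35, so t = -35/25 = -7/5.
Foot F = X_0 − (-7/5)·n = (3, 147/5, -171/5); the reflection is 2F − X_0 = (3, 119/5, -192/5).

(3, 119/5, -192/5)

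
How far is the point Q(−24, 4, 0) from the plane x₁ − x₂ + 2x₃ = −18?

5√6/3

Normal vector n = (1, −1, 2), and n·(−24, 4, 0) − (−18) = −10.
|n| = √(1 + 1 + 4) = √6, so the distance is |-10|/√6 = 5√6/3.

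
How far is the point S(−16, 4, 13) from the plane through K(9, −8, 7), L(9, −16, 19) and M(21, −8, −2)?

21/√61

KL = (0, −8, 12) and KM = (12, 0, −9), so a normal is n = KL × KM = (72, 144, 96).
d = |72·(-16) + 144·4 + 96·13 − 168| / √(5184 + 20736 + 9216) = |504| / (24√61) = 21/√61.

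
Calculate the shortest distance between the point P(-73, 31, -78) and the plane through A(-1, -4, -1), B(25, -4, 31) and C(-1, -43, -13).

11/21

AB = (26, 0, 32) and AC = (0, -39, -12), so a normal is n = AB × AC = (1248, 312, -1014).
Then n·(-73, 31, -78) - (-1482) = -858.
|n| = √(1557504 + 97344 + 1028196) = 1638, so the distance is |-858|/1638 = 11/21.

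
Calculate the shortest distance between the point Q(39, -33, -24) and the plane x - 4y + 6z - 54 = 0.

27/√53

Normal vector n = (1, -4, 6), and n·(39, -33, -24) - 54 = -27.
|n| = √(1 + 16 + 36) = √53, so the distance is |-27|/√53 = 27/√53.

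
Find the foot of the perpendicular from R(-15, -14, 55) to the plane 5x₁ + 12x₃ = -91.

(-35, -14, 7)

The perpendicular from R has direction n = (5, 0, 12): r = (-15, -14, 55) + t(5, 0, 12).
Substitute into the plane: n·(R + tn) = -91 gives 585 + 169t = -91, so t = -4.
Foot = (-15, -14, 55) + (-4)·(5, 0, 12) = (-35, -14, 7).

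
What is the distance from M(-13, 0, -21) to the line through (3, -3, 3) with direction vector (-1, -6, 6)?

3√61

Direction vector d = (-1, -6, 6).
AP = (-16, 3, -24), and AP × d = (-126, 120, 99).
|AP × d|² = 40077 and |d|² = 73, so the distance is √(40077/73) = √549 = 3√61.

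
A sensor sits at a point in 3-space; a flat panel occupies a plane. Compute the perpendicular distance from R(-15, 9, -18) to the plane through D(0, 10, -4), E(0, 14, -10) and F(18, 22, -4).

DE = (0, 4, -6) and DF = (18, 12, 0), so a normal is n = DE × DF = (72, -108, -72).
d = |72·(-15) + (-108)·9 + (-72)·(-18) − (-792)| / √(5184 + 11664 + 5184) = |36| / (36√17) = √17/17.

1/√17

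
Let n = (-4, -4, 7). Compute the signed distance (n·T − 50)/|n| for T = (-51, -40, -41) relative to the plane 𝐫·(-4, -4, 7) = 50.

n·T − 50 = 27.
|n| = 9, so the signed distance is 27/9 = 3.

3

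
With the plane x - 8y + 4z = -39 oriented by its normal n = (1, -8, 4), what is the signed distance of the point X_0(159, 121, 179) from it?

-6

n·X_0 − (-39) = -54.
|n| = 9, so the signed distance is -54/9 = -6.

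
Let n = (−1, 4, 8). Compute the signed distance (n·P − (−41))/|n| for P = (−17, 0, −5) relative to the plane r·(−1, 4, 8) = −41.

2

n·P − (-41) = 18.
|n| = 9, so the signed distance is 18/9 = 2.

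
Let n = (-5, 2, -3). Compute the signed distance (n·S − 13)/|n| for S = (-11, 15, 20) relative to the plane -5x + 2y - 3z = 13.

n·S − 13 = 12.
|n| = √38, so the signed distance is 12/√38.

12/√38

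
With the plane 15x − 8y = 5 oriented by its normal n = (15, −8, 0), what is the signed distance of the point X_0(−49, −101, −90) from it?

4

n·X_0 − 5 = 68.
|n| = 17, so the signed distance is 68/17 = 4.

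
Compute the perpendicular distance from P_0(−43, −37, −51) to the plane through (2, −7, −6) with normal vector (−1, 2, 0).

The plane has equation n·(r − (2, −7, −6)) = 0, i.e. n·r = -16.
Then n·(−43, −37, −51) − (−16) = −15.
|n| = √(1 + 4 + 0) = √5, so the distance is |-15|/√5 = 3√5.

3√5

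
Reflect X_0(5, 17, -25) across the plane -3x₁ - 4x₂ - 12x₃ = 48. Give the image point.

(11, 25, -1)

With n = (-3, -4, -12), the signed offset is (n·X_0 − 48)/|n|² = 169/169 = 1.
X_0' = X_0 − 2t·n = (5, 17, -25) − 2·(-3, -4, -12) = (11, 25, -1).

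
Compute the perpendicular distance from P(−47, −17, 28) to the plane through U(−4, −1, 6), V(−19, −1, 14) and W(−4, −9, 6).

UV = (−15, 0, 8) and UW = (0, −8, 0), so a normal is n = UV × UW = (64, 0, 120).
Then n·(−47, −17, 28) − 464 = −112.
|n| = √(4096 + 0 + 14400) = 136, so the distance is |-112|/136 = 14/17.

14/17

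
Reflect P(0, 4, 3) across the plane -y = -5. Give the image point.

With n = (0, -1, 0), the signed offset is (n·P − (-5))/|n|² = 1/1 = 1.
P' = P − 2t·n = (0, 4, 3) − 2·(0, -1, 0) = (0, 6, 3).

(0, 6, 3)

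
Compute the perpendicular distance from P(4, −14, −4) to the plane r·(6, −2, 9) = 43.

Normal vector n = (6, −2, 9), and n·(4, −14, −4) − 43 = −27.
|n| = √(36 + 4 + 81) = 11, so the distance is |-27|/11 = 27/11.

27/11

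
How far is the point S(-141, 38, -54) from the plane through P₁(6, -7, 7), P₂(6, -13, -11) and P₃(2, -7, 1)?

P₁P₂ = (0, -6, -18) and P₁P₃ = (-4, 0, -6), so a normal is n = P₁P₂ × P₁P₃ = (36, 72, -24).
n = (36, 72, -24); n·P − (-456) = -588; |n| = 84; distance = 588/84 = 7.

7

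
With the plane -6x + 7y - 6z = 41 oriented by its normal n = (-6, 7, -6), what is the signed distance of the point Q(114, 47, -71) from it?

30/11

n·Q − 41 = 30.
|n| = 11, so the signed distance is 30/11.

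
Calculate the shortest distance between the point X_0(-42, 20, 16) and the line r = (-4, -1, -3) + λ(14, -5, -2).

√221

Direction vector d = (14, -5, -2).
AP = (-38, 21, 19), and AP × d = (53, 190, -104).
|AP × d|² = 49725 and |d|² = 225, so the distance is √(49725/225) = √221.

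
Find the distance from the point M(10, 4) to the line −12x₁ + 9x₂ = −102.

The normal to the line is n = (−12, 9) with |n| = 15.
|n·M − (-102)| = |-84 − (-102)| = 18, so the distance is 18/15 = 6/5.

6/5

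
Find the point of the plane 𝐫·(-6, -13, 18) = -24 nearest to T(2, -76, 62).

n = (-6, -13, 18), |n|² = 529, and n·T − (-24) = 2116.
t = 2116/529 = 4, so the foot is T − t·n = (2, -76, 62) − 4·(-6, -13, 18) = (26, -24, -10).

(26, -24, -10)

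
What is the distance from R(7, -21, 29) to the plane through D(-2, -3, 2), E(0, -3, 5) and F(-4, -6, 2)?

DE = (2, 0, 3) and DF = (-2, -3, 0), so a normal is n = DE × DF = (9, -6, -6).
Then n·(7, -21, 29) - (-12) = 27.
|n| = √(81 + 36 + 36) = 3√17, so the distance is |27|/(3√17) = 9/√17.

9/√17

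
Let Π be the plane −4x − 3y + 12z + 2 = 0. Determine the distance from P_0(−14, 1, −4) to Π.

7/13

Normal vector n = (−4, −3, 12), and n·(−14, 1, −4) − (−2) = 7.
|n| = √(16 + 9 + 144) = 13, so the distance is |7|/13 = 7/13.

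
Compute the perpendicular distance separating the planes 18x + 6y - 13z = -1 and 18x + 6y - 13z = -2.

1/23

With common normal n = (18, 6, -13) (|n| = 23), the distance is |(-1) − (-2)|/|n| = 1/23.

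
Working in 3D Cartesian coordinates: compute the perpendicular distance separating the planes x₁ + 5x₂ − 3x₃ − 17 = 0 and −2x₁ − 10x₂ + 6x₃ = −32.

Divide the second equation by -2 to match normals: x₁ + 5x₂ − 3x₃ = 16.
With common normal n = (1, 5, −3) (|n| = √35), the distance is |17 − 16|/|n| = 1/√35.

√35/35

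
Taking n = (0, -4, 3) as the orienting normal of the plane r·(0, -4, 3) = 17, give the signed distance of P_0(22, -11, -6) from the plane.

n·P_0 − 17 = 9.
|n| = 5, so the signed distance is 9/5.

9/5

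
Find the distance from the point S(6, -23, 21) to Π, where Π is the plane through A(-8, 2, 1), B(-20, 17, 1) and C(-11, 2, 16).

10/√42

AB = (-12, 15, 0) and AC = (-3, 0, 15), so a normal is n = AB × AC = (225, 180, 45).
d = |225·6 + 180·(-23) + 45·21 − (-1395)| / √(50625 + 32400 + 2025) = |-450| / (45√42) = 5√42/21.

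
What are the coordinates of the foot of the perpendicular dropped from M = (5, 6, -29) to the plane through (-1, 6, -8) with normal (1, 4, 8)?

(7, 14, -13)

The perpendicular from M has direction n = (1, 4, 8): r = (5, 6, -29) + μ(1, 4, 8).
Substitute into the plane: n·(M + μn) = -41 gives -203 + 81μ = -41, so μ = 2.
Foot = (5, 6, -29) + 2·(1, 4, 8) = (7, 14, -13).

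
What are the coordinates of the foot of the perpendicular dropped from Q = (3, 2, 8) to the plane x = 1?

(1, 2, 8)

n = (1, 0, 0), |n|² = 1, and n·Q − 1 = 2.
t = 2/1 = 2, so the foot is Q − t·n = (3, 2, 8) − 2·(1, 0, 0) = (1, 2, 8).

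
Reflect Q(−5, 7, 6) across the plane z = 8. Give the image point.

n = (0, 0, 1), |n|² = 1, n·Q − 8 = -2, so t = -2/1 = -2.
Foot F = Q − (-2)·n = (−5, 7, 8); the reflection is 2F − Q = (−5, 7, 10).

(-5, 7, 10)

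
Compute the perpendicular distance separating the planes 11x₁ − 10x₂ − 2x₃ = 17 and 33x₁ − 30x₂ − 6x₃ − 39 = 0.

4/15

Divide the second equation by 3 to match normals: 11x₁ − 10x₂ − 2x₃ = 13.
With common normal n = (11, −10, −2) (|n| = 15), the distance is |17 − 13|/|n| = 4/15.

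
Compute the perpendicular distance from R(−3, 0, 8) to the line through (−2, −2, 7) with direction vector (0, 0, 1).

Direction vector d = (0, 0, 1).
AP = (−1, 2, 1); AP·d = 1, |AP|² = 6, |d|² = 1.
distance² = |AP|² − (AP·d)²/|d|² = 6 − 1/1 = 5, so the distance is √5.

√5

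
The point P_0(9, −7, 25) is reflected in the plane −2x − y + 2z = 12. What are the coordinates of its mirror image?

n = (−2, −1, 2), |n|² = 9, n·P_0 − 12 = 27, so t = 27/9 = 3.
Foot F = P_0 − 3·n = (15, −4, 19); the reflection is 2F − P_0 = (21, −1, 13).

(21, -1, 13)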